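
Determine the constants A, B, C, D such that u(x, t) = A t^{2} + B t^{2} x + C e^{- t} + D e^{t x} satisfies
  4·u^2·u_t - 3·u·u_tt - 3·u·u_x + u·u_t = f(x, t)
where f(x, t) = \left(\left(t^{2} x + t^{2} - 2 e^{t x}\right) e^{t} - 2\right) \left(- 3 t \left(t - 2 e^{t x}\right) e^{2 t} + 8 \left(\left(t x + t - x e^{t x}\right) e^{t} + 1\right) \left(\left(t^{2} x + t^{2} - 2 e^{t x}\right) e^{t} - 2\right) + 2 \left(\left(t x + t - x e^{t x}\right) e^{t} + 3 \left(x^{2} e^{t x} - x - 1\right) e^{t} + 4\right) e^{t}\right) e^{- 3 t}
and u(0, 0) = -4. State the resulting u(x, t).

Answer: u(x, t) = t^{2} x + t^{2} - 2 e^{t x} - 2 e^{- t}

Derivation:
Substitute the ansatz u = A t^{2} + B t^{2} x + C e^{- t} + D e^{t x} into the left-hand side.
Derivatives of the ansatz:
  u_t = 2 A t + 2 B t x - C e^{- t} + D x e^{t x}
  u_tt = 2 A + 2 B x + C e^{- t} + D x^{2} e^{t x}
  u_x = B t^{2} + D t e^{t x}
Term by term:
  4·u^2·u_t = 8 A^{3} t^{5} + 24 A^{2} B t^{5} x - 4 A^{2} C t^{4} e^{- t} + 16 A^{2} C t^{3} e^{- t} + 4 A^{2} D t^{4} x e^{t x} + 16 A^{2} D t^{3} e^{t x} + 24 A B^{2} t^{5} x^{2} - 8 A B C t^{4} x e^{- t} + 32 A B C t^{3} x e^{- t} + 8 A B D t^{4} x^{2} e^{t x} + 32 A B D t^{3} x e^{t x} - 8 A C^{2} t^{2} e^{- 2 t} + 8 A C^{2} t e^{- 2 t} + 8 A C D t^{2} x e^{- t} e^{t x} - 8 A C D t^{2} e^{- t} e^{t x} + 16 A C D t e^{- t} e^{t x} + 8 A D^{2} t^{2} x e^{2 t x} + 8 A D^{2} t e^{2 t x} + 8 B^{3} t^{5} x^{3} - 4 B^{2} C t^{4} x^{2} e^{- t} + 16 B^{2} C t^{3} x^{2} e^{- t} + 4 B^{2} D t^{4} x^{3} e^{t x} + 16 B^{2} D t^{3} x^{2} e^{t x} - 8 B C^{2} t^{2} x e^{- 2 t} + 8 B C^{2} t x e^{- 2 t} + 8 B C D t^{2} x^{2} e^{- t} e^{t x} - 8 B C D t^{2} x e^{- t} e^{t x} + 16 B C D t x e^{- t} e^{t x} + 8 B D^{2} t^{2} x^{2} e^{2 t x} + 8 B D^{2} t x e^{2 t x} - 4 C^{3} e^{- 3 t} + 4 C^{2} D x e^{- 2 t} e^{t x} - 8 C^{2} D e^{- 2 t} e^{t x} + 8 C D^{2} x e^{- t} e^{2 t x} - 4 C D^{2} e^{- t} e^{2 t x} + 4 D^{3} x e^{3 t x}
  -3·u·u_tt = - 6 A^{2} t^{2} - 12 A B t^{2} x - 3 A C t^{2} e^{- t} - 6 A C e^{- t} - 3 A D t^{2} x^{2} e^{t x} - 6 A D e^{t x} - 6 B^{2} t^{2} x^{2} - 3 B C t^{2} x e^{- t} - 6 B C x e^{- t} - 3 B D t^{2} x^{3} e^{t x} - 6 B D x e^{t x} - 3 C^{2} e^{- 2 t} - 3 C D x^{2} e^{- t} e^{t x} - 3 C D e^{- t} e^{t x} - 3 D^{2} x^{2} e^{2 t x}
  -3·u·u_x = - 3 A B t^{4} - 3 A D t^{3} e^{t x} - 3 B^{2} t^{4} x - 3 B C t^{2} e^{- t} - 3 B D t^{3} x e^{t x} - 3 B D t^{2} e^{t x} - 3 C D t e^{- t} e^{t x} - 3 D^{2} t e^{2 t x}
  u·u_t = 2 A^{2} t^{3} + 4 A B t^{3} x - A C t^{2} e^{- t} + 2 A C t e^{- t} + A D t^{2} x e^{t x} + 2 A D t e^{t x} + 2 B^{2} t^{3} x^{2} - B C t^{2} x e^{- t} + 2 B C t x e^{- t} + B D t^{2} x^{2} e^{t x} + 2 B D t x e^{t x} - C^{2} e^{- 2 t} + C D x e^{- t} e^{t x} - C D e^{- t} e^{t x} + D^{2} x e^{2 t x}
Sum these and collect like terms in the independent variables.
This must equal f(x, t) identically; expanded, f = 8 t^{5} x^{3} + 24 t^{5} x^{2} + 24 t^{5} x + 8 t^{5} - 8 t^{4} x^{3} e^{t x} - 16 t^{4} x^{2} e^{t x} + 8 t^{4} x^{2} e^{- t} - 8 t^{4} x e^{t x} - 3 t^{4} x + 16 t^{4} x e^{- t} - 3 t^{4} + 8 t^{4} e^{- t} - 32 t^{3} x^{2} e^{t x} + 2 t^{3} x^{2} - 32 t^{3} x^{2} e^{- t} - 58 t^{3} x e^{t x} + 4 t^{3} x - 64 t^{3} x e^{- t} - 26 t^{3} e^{t x} + 2 t^{3} - 32 t^{3} e^{- t} + 6 t^{2} x^{3} e^{t x} + 32 t^{2} x^{2} e^{2 t x} + 4 t^{2} x^{2} e^{t x} - 6 t^{2} x^{2} + 32 t^{2} x^{2} e^{- t} e^{t x} + 32 t^{2} x e^{2 t x} - 2 t^{2} x e^{t x} - 12 t^{2} x + 8 t^{2} x e^{- t} - 32 t^{2} x e^{- 2 t} + 6 t^{2} e^{t x} - 6 t^{2} - 32 t^{2} e^{- t} e^{t x} + 14 t^{2} e^{- t} - 32 t^{2} e^{- 2 t} + 32 t x e^{2 t x} - 4 t x e^{t x} + 64 t x e^{- t} e^{t x} - 4 t x e^{- t} + 32 t x e^{- 2 t} + 20 t e^{2 t x} - 4 t e^{t x} + 52 t e^{- t} e^{t x} - 4 t e^{- t} + 32 t e^{- 2 t} - 12 x^{2} e^{2 t x} - 12 x^{2} e^{- t} e^{t x} - 32 x e^{3 t x} + 4 x e^{2 t x} + 12 x e^{t x} - 64 x e^{- t} e^{2 t x} + 4 x e^{- t} e^{t x} + 12 x e^{- t} - 32 x e^{- 2 t} e^{t x} + 12 e^{t x} + 32 e^{- t} e^{2 t x} - 16 e^{- t} e^{t x} + 12 e^{- t} + 64 e^{- 2 t} e^{t x} - 16 e^{- 2 t} + 32 e^{- 3 t}.
Matching coefficients of the independent functions:
(each divided by its leading coefficient; functions giving the same equation are listed together)
  [t^{2}, t^{3}]:  A^{2} - 1 = 0
  [t^{4}, t^{2} x, t^{3} x]:  A B - 1 = 0
  [t^{5}]:  A^{3} - 1 = 0
  [t e^{- 2 t}, t^{2} e^{- 2 t}]:  A C^{2} - 4 = 0
  [t e^{- t}, e^{- t}]:  A C + 2 = 0
  [t e^{t x}, t^{2} x e^{t x}, e^{t x}]:  A D + 2 = 0
  [t e^{2 t x}]:  A D^{2} - \frac{3 D^{2}}{8} - \frac{5}{2} = 0
  [t^{2} x^{2}, t^{3} x^{2}, t^{4} x]:  B^{2} - 1 = 0
  [t^{2} e^{- t}]:  A C + \frac{3 B C}{4} + \frac{7}{2} = 0
  [t^{2} e^{t x}, x e^{t x}, t x e^{t x}, …]:  B D + 2 = 0
  [t^{3} e^{- t}, t^{4} e^{- t}]:  A^{2} C + 2 = 0
  [t^{3} e^{t x}]:  A^{2} D - \frac{3 A D}{16} + \frac{13}{8} = 0
  [t^{5} x]:  A^{2} B - 1 = 0
  [t^{5} x^{2}]:  A B^{2} - 1 = 0
  [t^{5} x^{3}]:  B^{3} - 1 = 0
  [x e^{- t}, t x e^{- t}, t^{2} x e^{- t}]:  B C + 2 = 0
  [x e^{2 t x}, x^{2} e^{2 t x}]:  D^{2} - 4 = 0
  [x e^{3 t x}]:  D^{3} + 8 = 0
  [e^{- 2 t} e^{t x}, x e^{- 2 t} e^{t x}]:  C^{2} D + 8 = 0
  [e^{- t} e^{t x}, x e^{- t} e^{t x}, x^{2} e^{- t} e^{t x}]:  C D - 4 = 0
  [e^{- t} e^{2 t x}, x e^{- t} e^{2 t x}]:  C D^{2} + 8 = 0
  [t x e^{- 2 t}, t^{2} x e^{- 2 t}]:  B C^{2} - 4 = 0
  [t x e^{2 t x}, t^{2} x^{2} e^{2 t x}]:  B D^{2} - 4 = 0
  [t e^{- t} e^{t x}]:  A C D - \frac{3 C D}{16} - \frac{13}{4} = 0
  [t^{2} x e^{2 t x}]:  A D^{2} - 4 = 0
  [t^{2} x^{2} e^{t x}]:  A D - \frac{B D}{3} + \frac{4}{3} = 0
  [t^{2} e^{- t} e^{t x}]:  A C D - 4 = 0
  [t^{3} x e^{- t}, t^{4} x e^{- t}]:  A B C + 2 = 0
  [t^{3} x e^{t x}]:  A B D - \frac{3 B D}{32} + \frac{29}{16} = 0
  [t^{3} x^{2} e^{- t}, t^{4} x^{2} e^{- t}]:  B^{2} C + 2 = 0
  [t^{3} x^{2} e^{t x}, t^{4} x^{3} e^{t x}]:  B^{2} D + 2 = 0
  [t^{4} x e^{t x}]:  A^{2} D + 2 = 0
  [t^{4} x^{2} e^{t x}]:  A B D + 2 = 0
  [t x e^{- t} e^{t x}, t^{2} x^{2} e^{- t} e^{t x}]:  B C D - 4 = 0
  [t^{2} x e^{- t} e^{t x}]:  A C D - B C D = 0
  [e^{- 3 t}]:  C^{3} + 8 = 0
  [e^{- 2 t}]:  C^{2} - 4 = 0
Solving: A = 1, B = 1, C = -2, D = -2.
Check against the point condition:
  u(0, 0) = -4  ⟹  C + D = -4  ✓
Hence u(x, t) = t^{2} x + t^{2} - 2 e^{t x} - 2 e^{- t}.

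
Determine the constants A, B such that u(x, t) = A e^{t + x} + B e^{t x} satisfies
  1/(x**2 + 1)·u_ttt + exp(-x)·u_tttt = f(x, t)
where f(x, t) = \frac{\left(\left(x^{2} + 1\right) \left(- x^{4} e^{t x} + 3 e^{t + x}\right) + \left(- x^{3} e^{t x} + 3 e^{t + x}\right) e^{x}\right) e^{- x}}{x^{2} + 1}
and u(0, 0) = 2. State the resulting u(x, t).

Answer: u(x, t) = - e^{t x} + 3 e^{t + x}

Derivation:
Substitute the ansatz u = A e^{t + x} + B e^{t x} into the left-hand side.
Derivatives of the ansatz:
  u_ttt = A e^{t} e^{x} + B x^{3} e^{t x}
  u_tttt = A e^{t} e^{x} + B x^{4} e^{t x}
Term by term:
  1/(x**2 + 1)·u_ttt = \frac{A e^{t} e^{x}}{x^{2} + 1} + \frac{B x^{3} e^{t x}}{x^{2} + 1}
  exp(-x)·u_tttt = A e^{t} + B x^{4} e^{- x} e^{t x}
So the left-hand side equals
  A e^{t} + \frac{A e^{t} e^{x}}{x^{2} + 1} + B x^{4} e^{- x} e^{t x} + \frac{B x^{3} e^{t x}}{x^{2} + 1}
This must equal f(x, t) identically; expanded, f = - x^{4} e^{- x} e^{t x} - \frac{x^{3} e^{t x}}{x^{2} + 1} + 3 e^{t} + \frac{3 e^{t} e^{x}}{x^{2} + 1}.
Matching coefficients of the independent functions:
  [\frac{x^{3} e^{t x}}{x^{2} + 1}, x^{4} e^{- x} e^{t x}]:  B = -1
  [\frac{e^{t} e^{x}}{x^{2} + 1}, e^{t}]:  A = 3
Solving: A = 3, B = -1.
Check against the point condition:
  u(0, 0) = 2  ⟹  A + B = 2  ✓
Hence u(x, t) = - e^{t x} + 3 e^{t + x}.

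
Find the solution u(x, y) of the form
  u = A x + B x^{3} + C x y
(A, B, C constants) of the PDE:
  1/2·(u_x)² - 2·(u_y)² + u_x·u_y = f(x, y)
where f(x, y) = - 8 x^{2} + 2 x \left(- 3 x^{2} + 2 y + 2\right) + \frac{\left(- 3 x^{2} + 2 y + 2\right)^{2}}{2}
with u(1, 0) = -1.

Substitute the ansatz u = A x + B x^{3} + C x y into the left-hand side.
Derivatives of the ansatz:
  u_x = A + 3 B x^{2} + C y
  u_y = C x
Term by term:
  1/2·(u_x)² = \frac{A^{2}}{2} + 3 A B x^{2} + A C y + \frac{9 B^{2} x^{4}}{2} + 3 B C x^{2} y + \frac{C^{2} y^{2}}{2}
  -2·(u_y)² = - 2 C^{2} x^{2}
  u_x·u_y = A C x + 3 B C x^{3} + C^{2} x y
So the left-hand side equals
  \frac{A^{2}}{2} + 3 A B x^{2} + A C x + A C y + \frac{9 B^{2} x^{4}}{2} + 3 B C x^{3} + 3 B C x^{2} y - 2 C^{2} x^{2} + C^{2} x y + \frac{C^{2} y^{2}}{2}
This must equal f(x, y) identically; expanded, f = \frac{9 x^{4}}{2} - 6 x^{3} - 6 x^{2} y - 14 x^{2} + 4 x y + 4 x + 2 y^{2} + 4 y + 2.
Matching coefficients of the independent functions:
  [constant term]:  \frac{A^{2}}{2} = 2
  [x, y]:  A C = 4
  [x^{2}]:  3 A B - 2 C^{2} = -14
  [x^{3}, x^{2} y]:  3 B C = -6
  [x^{4}]:  \frac{9 B^{2}}{2} = \frac{9}{2}
  [y^{2}]:  \frac{C^{2}}{2} = 2
  [x y]:  C^{2} = 4
These equations allow (A, B, C) = (-2, 1, -2) or (2, -1, 2).
Impose the point condition(s):
  u(1, 0) = -1  ⟹  A + B = -1
Only A = -2, B = 1, C = -2 satisfies everything.
Hence u(x, y) = x^{3} - 2 x y - 2 x.

Answer: u(x, y) = x^{3} - 2 x y - 2 x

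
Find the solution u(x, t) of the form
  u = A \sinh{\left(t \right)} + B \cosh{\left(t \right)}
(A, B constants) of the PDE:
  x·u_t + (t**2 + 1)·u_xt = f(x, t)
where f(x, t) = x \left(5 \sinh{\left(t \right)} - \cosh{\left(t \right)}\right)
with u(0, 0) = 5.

Substitute the ansatz u = A \sinh{\left(t \right)} + B \cosh{\left(t \right)} into the left-hand side.
Derivatives of the ansatz:
  u_t = A \cosh{\left(t \right)} + B \sinh{\left(t \right)}
  u_xt = 0
Term by term:
  x·u_t = A x \cosh{\left(t \right)} + B x \sinh{\left(t \right)}
  (t**2 + 1)·u_xt = 0
So the left-hand side equals
  A x \cosh{\left(t \right)} + B x \sinh{\left(t \right)}
This must equal f(x, t) = x \left(5 \sinh{\left(t \right)} - \cosh{\left(t \right)}\right) identically.
Matching coefficients of the independent functions:
  [x \sinh{\left(t \right)}]:  B = 5
  [x \cosh{\left(t \right)}]:  A = -1
Solving: A = -1, B = 5.
Check against the point condition:
  u(0, 0) = 5  ⟹  B = 5  ✓
Hence u(x, t) = - \sinh{\left(t \right)} + 5 \cosh{\left(t \right)}.

Answer: u(x, t) = - \sinh{\left(t \right)} + 5 \cosh{\left(t \right)}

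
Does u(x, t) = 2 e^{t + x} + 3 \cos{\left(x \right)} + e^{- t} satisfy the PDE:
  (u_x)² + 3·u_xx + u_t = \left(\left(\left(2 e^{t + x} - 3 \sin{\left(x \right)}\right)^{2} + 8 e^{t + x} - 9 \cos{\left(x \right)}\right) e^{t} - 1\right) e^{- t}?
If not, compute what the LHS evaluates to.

Answer: Yes

Derivation:
Evaluate each term of the left-hand side for u = 2 e^{t + x} + 3 \cos{\left(x \right)} + e^{- t}.
Derivatives:
  u_x = 2 e^{t} e^{x} - 3 \sin{\left(x \right)}
  u_xx = 2 e^{t} e^{x} - 3 \cos{\left(x \right)}
  u_t = 2 e^{t} e^{x} - e^{- t}
Terms:
  (u_x)² = \left(2 e^{t + x} - 3 \sin{\left(x \right)}\right)^{2}
  3·u_xx = 6 e^{t + x} - 9 \cos{\left(x \right)}
  u_t = \left(2 e^{2 t + x} - 1\right) e^{- t}
Sum: LHS = \left(\left(\left(2 e^{t + x} - 3 \sin{\left(x \right)}\right)^{2} + 8 e^{t + x} - 9 \cos{\left(x \right)}\right) e^{t} - 1\right) e^{- t}
This is exactly the given right-hand side, so u is a solution.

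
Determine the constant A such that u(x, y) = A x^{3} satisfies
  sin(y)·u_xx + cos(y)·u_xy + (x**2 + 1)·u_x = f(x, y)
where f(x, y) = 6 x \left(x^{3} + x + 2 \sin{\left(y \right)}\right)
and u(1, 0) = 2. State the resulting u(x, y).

Substitute the ansatz u = A x^{3} into the left-hand side.
Derivatives of the ansatz:
  u_xx = 6 A x
  u_xy = 0
  u_x = 3 A x^{2}
Term by term:
  sin(y)·u_xx = 6 A x \sin{\left(y \right)}
  cos(y)·u_xy = 0
  (x**2 + 1)·u_x = 3 A x^{4} + 3 A x^{2}
So the left-hand side equals
  3 A x^{4} + 3 A x^{2} + 6 A x \sin{\left(y \right)}
This must equal f(x, y) identically; expanded, f = 6 x^{4} + 6 x^{2} + 12 x \sin{\left(y \right)}.
Matching coefficients of the independent functions:
  [x^{2}, x^{4}]:  3 A = 6
  [x \sin{\left(y \right)}]:  6 A = 12
Solving: A = 2.
Check against the point condition:
  u(1, 0) = 2  ⟹  A = 2  ✓
Hence u(x, y) = 2 x^{3}.

Answer: u(x, y) = 2 x^{3}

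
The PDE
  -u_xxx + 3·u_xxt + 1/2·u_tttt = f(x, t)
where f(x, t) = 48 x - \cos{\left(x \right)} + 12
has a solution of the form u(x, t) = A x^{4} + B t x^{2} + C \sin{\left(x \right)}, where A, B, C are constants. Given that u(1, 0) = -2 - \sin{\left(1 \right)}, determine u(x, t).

Substitute the ansatz u = A x^{4} + B t x^{2} + C \sin{\left(x \right)} into the left-hand side.
Derivatives of the ansatz:
  u_xxx = 24 A x - C \cos{\left(x \right)}
  u_xxt = 2 B
  u_tttt = 0
Term by term:
  -u_xxx = - 24 A x + C \cos{\left(x \right)}
  3·u_xxt = 6 B
  1/2·u_tttt = 0
So the left-hand side equals
  - 24 A x + 6 B + C \cos{\left(x \right)}
This must equal f(x, t) = 48 x - \cos{\left(x \right)} + 12 identically.
Matching coefficients of the independent functions:
  [constant term]:  6 B = 12
  [x]:  - 24 A = 48
  [\cos{\left(x \right)}]:  C = -1
Solving: A = -2, B = 2, C = -1.
Check against the point condition:
  u(1, 0) = -2 - \sin{\left(1 \right)}  ⟹  A + C \sin{\left(1 \right)} = -2 - \sin{\left(1 \right)}  ✓
Hence u(x, t) = 2 t x^{2} - 2 x^{4} - \sin{\left(x \right)}.

Answer: u(x, t) = 2 t x^{2} - 2 x^{4} - \sin{\left(x \right)}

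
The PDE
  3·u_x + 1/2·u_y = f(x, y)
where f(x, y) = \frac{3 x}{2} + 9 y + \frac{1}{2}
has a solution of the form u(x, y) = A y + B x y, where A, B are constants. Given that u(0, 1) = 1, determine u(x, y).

Answer: u(x, y) = 3 x y + y

Derivation:
Substitute the ansatz u = A y + B x y into the left-hand side.
Derivatives of the ansatz:
  u_x = B y
  u_y = A + B x
Term by term:
  3·u_x = 3 B y
  1/2·u_y = \frac{A}{2} + \frac{B x}{2}
So the left-hand side equals
  \frac{A}{2} + \frac{B x}{2} + 3 B y
This must equal f(x, y) = \frac{3 x}{2} + 9 y + \frac{1}{2} identically.
Matching coefficients of the independent functions:
  [constant term]:  \frac{A}{2} = \frac{1}{2}
  [x]:  \frac{B}{2} = \frac{3}{2}
  [y]:  3 B = 9
Solving: A = 1, B = 3.
Check against the point condition:
  u(0, 1) = 1  ⟹  A = 1  ✓
Hence u(x, y) = 3 x y + y.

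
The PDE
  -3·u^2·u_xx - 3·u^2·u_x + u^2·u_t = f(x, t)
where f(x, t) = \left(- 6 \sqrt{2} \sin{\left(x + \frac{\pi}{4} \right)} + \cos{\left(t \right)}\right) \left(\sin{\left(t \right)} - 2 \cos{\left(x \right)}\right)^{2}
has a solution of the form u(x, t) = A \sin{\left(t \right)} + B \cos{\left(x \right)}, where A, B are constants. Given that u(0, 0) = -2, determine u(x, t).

Answer: u(x, t) = \sin{\left(t \right)} - 2 \cos{\left(x \right)}

Derivation:
Substitute the ansatz u = A \sin{\left(t \right)} + B \cos{\left(x \right)} into the left-hand side.
Derivatives of the ansatz:
  u_xx = - B \cos{\left(x \right)}
  u_x = - B \sin{\left(x \right)}
  u_t = A \cos{\left(t \right)}
Term by term:
  -3·u^2·u_xx = 3 A^{2} B \sin^{2}{\left(t \right)} \cos{\left(x \right)} + 6 A B^{2} \sin{\left(t \right)} \cos^{2}{\left(x \right)} + 3 B^{3} \cos^{3}{\left(x \right)}
  -3·u^2·u_x = 3 A^{2} B \sin^{2}{\left(t \right)} \sin{\left(x \right)} + 6 A B^{2} \sin{\left(t \right)} \sin{\left(x \right)} \cos{\left(x \right)} + 3 B^{3} \sin{\left(x \right)} \cos^{2}{\left(x \right)}
  u^2·u_t = A^{3} \sin^{2}{\left(t \right)} \cos{\left(t \right)} + 2 A^{2} B \sin{\left(t \right)} \cos{\left(t \right)} \cos{\left(x \right)} + A B^{2} \cos{\left(t \right)} \cos^{2}{\left(x \right)}
So the left-hand side equals
  A^{3} \sin^{2}{\left(t \right)} \cos{\left(t \right)} + 3 A^{2} B \sin^{2}{\left(t \right)} \sin{\left(x \right)} + 3 A^{2} B \sin^{2}{\left(t \right)} \cos{\left(x \right)} + 2 A^{2} B \sin{\left(t \right)} \cos{\left(t \right)} \cos{\left(x \right)} + 6 A B^{2} \sin{\left(t \right)} \sin{\left(x \right)} \cos{\left(x \right)} + 6 A B^{2} \sin{\left(t \right)} \cos^{2}{\left(x \right)} + A B^{2} \cos{\left(t \right)} \cos^{2}{\left(x \right)} + 3 B^{3} \sin{\left(x \right)} \cos^{2}{\left(x \right)} + 3 B^{3} \cos^{3}{\left(x \right)}
This must equal f(x, t) identically; expanded, f = - 6 \sin^{2}{\left(t \right)} \sin{\left(x \right)} + \sin^{2}{\left(t \right)} \cos{\left(t \right)} - 6 \sin^{2}{\left(t \right)} \cos{\left(x \right)} + 24 \sin{\left(t \right)} \sin{\left(x \right)} \cos{\left(x \right)} - 4 \sin{\left(t \right)} \cos{\left(t \right)} \cos{\left(x \right)} + 24 \sin{\left(t \right)} \cos^{2}{\left(x \right)} - 24 \sin{\left(x \right)} \cos^{2}{\left(x \right)} + 4 \cos{\left(t \right)} \cos^{2}{\left(x \right)} - 24 \cos^{3}{\left(x \right)}.
Matching coefficients of the independent functions:
  [\sin{\left(t \right)} \cos^{2}{\left(x \right)}, \sin{\left(t \right)} \sin{\left(x \right)} \cos{\left(x \right)}]:  6 A B^{2} = 24
  [\sin^{2}{\left(t \right)} \sin{\left(x \right)}, \sin^{2}{\left(t \right)} \cos{\left(x \right)}]:  3 A^{2} B = -6
  [\sin^{2}{\left(t \right)} \cos{\left(t \right)}]:  A^{3} = 1
  [\sin{\left(x \right)} \cos^{2}{\left(x \right)}, \cos^{3}{\left(x \right)}]:  3 B^{3} = -24
  [\cos{\left(t \right)} \cos^{2}{\left(x \right)}]:  A B^{2} = 4
  [\sin{\left(t \right)} \cos{\left(t \right)} \cos{\left(x \right)}]:  2 A^{2} B = -4
Solving: A = 1, B = -2.
Check against the point condition:
  u(0, 0) = -2  ⟹  B = -2  ✓
Hence u(x, t) = \sin{\left(t \right)} - 2 \cos{\left(x \right)}.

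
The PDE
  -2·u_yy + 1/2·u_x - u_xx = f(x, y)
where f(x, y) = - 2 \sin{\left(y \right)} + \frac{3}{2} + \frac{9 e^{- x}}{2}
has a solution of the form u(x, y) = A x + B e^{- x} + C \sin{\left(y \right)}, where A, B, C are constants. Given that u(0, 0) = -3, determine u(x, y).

Substitute the ansatz u = A x + B e^{- x} + C \sin{\left(y \right)} into the left-hand side.
Derivatives of the ansatz:
  u_yy = - C \sin{\left(y \right)}
  u_x = A - B e^{- x}
  u_xx = B e^{- x}
Term by term:
  -2·u_yy = 2 C \sin{\left(y \right)}
  1/2·u_x = \frac{A}{2} - \frac{B e^{- x}}{2}
  -u_xx = - B e^{- x}
So the left-hand side equals
  \frac{A}{2} - \frac{3 B e^{- x}}{2} + 2 C \sin{\left(y \right)}
This must equal f(x, y) = - 2 \sin{\left(y \right)} + \frac{3}{2} + \frac{9 e^{- x}}{2} identically.
Matching coefficients of the independent functions:
  [constant term]:  \frac{A}{2} = \frac{3}{2}
  [e^{- x}]:  - \frac{3 B}{2} = \frac{9}{2}
  [\sin{\left(y \right)}]:  2 C = -2
Solving: A = 3, B = -3, C = -1.
Check against the point condition:
  u(0, 0) = -3  ⟹  B = -3  ✓
Hence u(x, y) = 3 x - \sin{\left(y \right)} - 3 e^{- x}.

Answer: u(x, y) = 3 x - \sin{\left(y \right)} - 3 e^{- x}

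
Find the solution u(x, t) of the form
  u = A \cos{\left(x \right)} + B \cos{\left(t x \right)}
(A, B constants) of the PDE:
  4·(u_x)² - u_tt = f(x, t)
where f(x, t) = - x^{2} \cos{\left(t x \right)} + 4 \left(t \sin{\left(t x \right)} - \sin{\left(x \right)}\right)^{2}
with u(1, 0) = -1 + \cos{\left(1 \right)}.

Substitute the ansatz u = A \cos{\left(x \right)} + B \cos{\left(t x \right)} into the left-hand side.
Derivatives of the ansatz:
  u_x = - A \sin{\left(x \right)} - B t \sin{\left(t x \right)}
  u_tt = - B x^{2} \cos{\left(t x \right)}
Term by term:
  4·(u_x)² = 4 A^{2} \sin^{2}{\left(x \right)} + 8 A B t \sin{\left(x \right)} \sin{\left(t x \right)} + 4 B^{2} t^{2} \sin^{2}{\left(t x \right)}
  -u_tt = B x^{2} \cos{\left(t x \right)}
So the left-hand side equals
  4 A^{2} \sin^{2}{\left(x \right)} + 8 A B t \sin{\left(x \right)} \sin{\left(t x \right)} + 4 B^{2} t^{2} \sin^{2}{\left(t x \right)} + B x^{2} \cos{\left(t x \right)}
This must equal f(x, t) identically; expanded, f = 4 t^{2} \sin^{2}{\left(t x \right)} - 8 t \sin{\left(x \right)} \sin{\left(t x \right)} - x^{2} \cos{\left(t x \right)} + 4 \sin^{2}{\left(x \right)}.
Matching coefficients of the independent functions:
  [t^{2} \sin^{2}{\left(t x \right)}]:  4 B^{2} = 4
  [x^{2} \cos{\left(t x \right)}]:  B = -1
  [t \sin{\left(x \right)} \sin{\left(t x \right)}]:  8 A B = -8
  [\sin^{2}{\left(x \right)}]:  4 A^{2} = 4
Solving: A = 1, B = -1.
Check against the point condition:
  u(1, 0) = -1 + \cos{\left(1 \right)}  ⟹  A \cos{\left(1 \right)} + B = -1 + \cos{\left(1 \right)}  ✓
Hence u(x, t) = \cos{\left(x \right)} - \cos{\left(t x \right)}.

Answer: u(x, t) = \cos{\left(x \right)} - \cos{\left(t x \right)}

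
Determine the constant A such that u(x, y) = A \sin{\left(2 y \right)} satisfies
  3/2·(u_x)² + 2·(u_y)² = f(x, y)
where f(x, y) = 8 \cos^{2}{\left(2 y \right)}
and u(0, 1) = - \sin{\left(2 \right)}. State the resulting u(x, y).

Substitute the ansatz u = A \sin{\left(2 y \right)} into the left-hand side.
Derivatives of the ansatz:
  u_x = 0
  u_y = 2 A \cos{\left(2 y \right)}
Term by term:
  3/2·(u_x)² = 0
  2·(u_y)² = 8 A^{2} \cos^{2}{\left(2 y \right)}
So the left-hand side equals
  8 A^{2} \cos^{2}{\left(2 y \right)}
This must equal f(x, y) = 8 \cos^{2}{\left(2 y \right)} identically.
Matching coefficients of the independent functions:
  [\cos^{2}{\left(2 y \right)}]:  8 A^{2} = 8
These equations allow (A) = (-1) or (1).
Impose the point condition(s):
  u(0, 1) = - \sin{\left(2 \right)}  ⟹  A \sin{\left(2 \right)} = - \sin{\left(2 \right)}
Only A = -1 satisfies everything.
Hence u(x, y) = - \sin{\left(2 y \right)}.

Answer: u(x, y) = - \sin{\left(2 y \right)}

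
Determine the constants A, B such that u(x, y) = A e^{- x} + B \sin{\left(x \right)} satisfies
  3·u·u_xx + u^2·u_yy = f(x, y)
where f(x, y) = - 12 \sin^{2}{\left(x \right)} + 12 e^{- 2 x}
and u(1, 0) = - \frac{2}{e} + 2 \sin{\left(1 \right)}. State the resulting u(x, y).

Substitute the ansatz u = A e^{- x} + B \sin{\left(x \right)} into the left-hand side.
Derivatives of the ansatz:
  u_xx = A e^{- x} - B \sin{\left(x \right)}
  u_yy = 0
Term by term:
  3·u·u_xx = 3 A^{2} e^{- 2 x} - 3 B^{2} \sin^{2}{\left(x \right)}
  u^2·u_yy = 0
So the left-hand side equals
  3 A^{2} e^{- 2 x} - 3 B^{2} \sin^{2}{\left(x \right)}
This must equal f(x, y) = - 12 \sin^{2}{\left(x \right)} + 12 e^{- 2 x} identically.
Matching coefficients of the independent functions:
  [e^{- 2 x}]:  3 A^{2} = 12
  [\sin^{2}{\left(x \right)}]:  - 3 B^{2} = -12
These equations allow (A, B) = (-2, -2) or (-2, 2) or (2, -2) or (2, 2).
Impose the point condition(s):
  u(1, 0) = - \frac{2}{e} + 2 \sin{\left(1 \right)}  ⟹  \frac{A}{e} + B \sin{\left(1 \right)} = - \frac{2}{e} + 2 \sin{\left(1 \right)}
Only A = -2, B = 2 satisfies everything.
Hence u(x, y) = 2 \sin{\left(x \right)} - 2 e^{- x}.

Answer: u(x, y) = 2 \sin{\left(x \right)} - 2 e^{- x}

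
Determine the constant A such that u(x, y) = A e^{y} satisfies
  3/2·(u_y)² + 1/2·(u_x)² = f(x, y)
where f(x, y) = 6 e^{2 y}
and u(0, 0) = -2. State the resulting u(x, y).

Substitute the ansatz u = A e^{y} into the left-hand side.
Derivatives of the ansatz:
  u_y = A e^{y}
  u_x = 0
Term by term:
  3/2·(u_y)² = \frac{3 A^{2} e^{2 y}}{2}
  1/2·(u_x)² = 0
So the left-hand side equals
  \frac{3 A^{2} e^{2 y}}{2}
This must equal f(x, y) = 6 e^{2 y} identically.
Matching coefficients of the independent functions:
  [e^{2 y}]:  \frac{3 A^{2}}{2} = 6
These equations allow (A) = (-2) or (2).
Impose the point condition(s):
  u(0, 0) = -2  ⟹  A = -2
Only A = -2 satisfies everything.
Hence u(x, y) = - 2 e^{y}.

Answer: u(x, y) = - 2 e^{y}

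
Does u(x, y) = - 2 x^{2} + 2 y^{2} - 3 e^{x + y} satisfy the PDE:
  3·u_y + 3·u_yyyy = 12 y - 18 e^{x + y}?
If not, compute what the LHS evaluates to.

Evaluate each term of the left-hand side for u = - 2 x^{2} + 2 y^{2} - 3 e^{x + y}.
Derivatives:
  u_y = 4 y - 3 e^{x} e^{y}
  u_yyyy = - 3 e^{x} e^{y}
Terms:
  3·u_y = 12 y - 9 e^{x + y}
  3·u_yyyy = - 9 e^{x + y}
Sum: LHS = 12 y - 18 e^{x + y}
This is exactly the given right-hand side, so u is a solution.

Answer: Yes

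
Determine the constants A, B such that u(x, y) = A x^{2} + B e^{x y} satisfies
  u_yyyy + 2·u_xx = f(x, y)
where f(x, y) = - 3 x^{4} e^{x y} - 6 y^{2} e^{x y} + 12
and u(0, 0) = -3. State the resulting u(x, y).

Substitute the ansatz u = A x^{2} + B e^{x y} into the left-hand side.
Derivatives of the ansatz:
  u_yyyy = B x^{4} e^{x y}
  u_xx = 2 A + B y^{2} e^{x y}
Term by term:
  u_yyyy = B x^{4} e^{x y}
  2·u_xx = 4 A + 2 B y^{2} e^{x y}
So the left-hand side equals
  4 A + B x^{4} e^{x y} + 2 B y^{2} e^{x y}
This must equal f(x, y) = - 3 x^{4} e^{x y} - 6 y^{2} e^{x y} + 12 identically.
Matching coefficients of the independent functions:
  [constant term]:  4 A = 12
  [x^{4} e^{x y}]:  B = -3
  [y^{2} e^{x y}]:  2 B = -6
Solving: A = 3, B = -3.
Check against the point condition:
  u(0, 0) = -3  ⟹  B = -3  ✓
Hence u(x, y) = 3 x^{2} - 3 e^{x y}.

Answer: u(x, y) = 3 x^{2} - 3 e^{x y}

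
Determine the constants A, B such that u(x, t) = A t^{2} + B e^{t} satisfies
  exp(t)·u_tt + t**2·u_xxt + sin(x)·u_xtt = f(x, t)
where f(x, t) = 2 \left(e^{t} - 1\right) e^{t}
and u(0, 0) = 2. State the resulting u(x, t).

Substitute the ansatz u = A t^{2} + B e^{t} into the left-hand side.
Derivatives of the ansatz:
  u_tt = 2 A + B e^{t}
  u_xxt = 0
  u_xtt = 0
Term by term:
  exp(t)·u_tt = 2 A e^{t} + B e^{2 t}
  t**2·u_xxt = 0
  sin(x)·u_xtt = 0
So the left-hand side equals
  2 A e^{t} + B e^{2 t}
This must equal f(x, t) = 2 \left(e^{t} - 1\right) e^{t} identically.
Matching coefficients of the independent functions:
  [e^{t}]:  2 A = -2
  [e^{2 t}]:  B = 2
Solving: A = -1, B = 2.
Check against the point condition:
  u(0, 0) = 2  ⟹  B = 2  ✓
Hence u(x, t) = - t^{2} + 2 e^{t}.

Answer: u(x, t) = - t^{2} + 2 e^{t}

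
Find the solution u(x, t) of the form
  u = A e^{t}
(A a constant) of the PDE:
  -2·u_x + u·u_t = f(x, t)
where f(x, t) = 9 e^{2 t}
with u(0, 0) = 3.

Substitute the ansatz u = A e^{t} into the left-hand side.
Derivatives of the ansatz:
  u_x = 0
  u_t = A e^{t}
Term by term:
  -2·u_x = 0
  u·u_t = A^{2} e^{2 t}
So the left-hand side equals
  A^{2} e^{2 t}
This must equal f(x, t) = 9 e^{2 t} identically.
Matching coefficients of the independent functions:
  [e^{2 t}]:  A^{2} = 9
These equations allow (A) = (-3) or (3).
Impose the point condition(s):
  u(0, 0) = 3  ⟹  A = 3
Only A = 3 satisfies everything.
Hence u(x, t) = 3 e^{t}.

Answer: u(x, t) = 3 e^{t}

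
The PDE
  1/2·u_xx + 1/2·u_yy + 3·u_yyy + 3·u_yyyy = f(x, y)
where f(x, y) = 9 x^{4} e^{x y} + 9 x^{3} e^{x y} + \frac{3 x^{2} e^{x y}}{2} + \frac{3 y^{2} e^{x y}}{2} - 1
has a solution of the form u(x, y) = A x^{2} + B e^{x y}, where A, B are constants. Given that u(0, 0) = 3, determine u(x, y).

Substitute the ansatz u = A x^{2} + B e^{x y} into the left-hand side.
Derivatives of the ansatz:
  u_xx = 2 A + B y^{2} e^{x y}
  u_yy = B x^{2} e^{x y}
  u_yyy = B x^{3} e^{x y}
  u_yyyy = B x^{4} e^{x y}
Term by term:
  1/2·u_xx = A + \frac{B y^{2} e^{x y}}{2}
  1/2·u_yy = \frac{B x^{2} e^{x y}}{2}
  3·u_yyy = 3 B x^{3} e^{x y}
  3·u_yyyy = 3 B x^{4} e^{x y}
So the left-hand side equals
  A + 3 B x^{4} e^{x y} + 3 B x^{3} e^{x y} + \frac{B x^{2} e^{x y}}{2} + \frac{B y^{2} e^{x y}}{2}
This must equal f(x, y) = 9 x^{4} e^{x y} + 9 x^{3} e^{x y} + \frac{3 x^{2} e^{x y}}{2} + \frac{3 y^{2} e^{x y}}{2} - 1 identically.
Matching coefficients of the independent functions:
  [constant term]:  A = -1
  [x^{2} e^{x y}, y^{2} e^{x y}]:  \frac{B}{2} = \frac{3}{2}
  [x^{3} e^{x y}, x^{4} e^{x y}]:  3 B = 9
Solving: A = -1, B = 3.
Check against the point condition:
  u(0, 0) = 3  ⟹  B = 3  ✓
Hence u(x, y) = - x^{2} + 3 e^{x y}.

Answer: u(x, y) = - x^{2} + 3 e^{x y}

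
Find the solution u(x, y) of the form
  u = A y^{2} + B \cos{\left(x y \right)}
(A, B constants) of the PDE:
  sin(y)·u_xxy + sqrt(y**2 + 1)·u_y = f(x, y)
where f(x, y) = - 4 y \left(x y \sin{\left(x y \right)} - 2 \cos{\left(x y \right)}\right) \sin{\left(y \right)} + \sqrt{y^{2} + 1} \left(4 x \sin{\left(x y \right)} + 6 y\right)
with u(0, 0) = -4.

Answer: u(x, y) = 3 y^{2} - 4 \cos{\left(x y \right)}

Derivation:
Substitute the ansatz u = A y^{2} + B \cos{\left(x y \right)} into the left-hand side.
Derivatives of the ansatz:
  u_xxy = B x y^{2} \sin{\left(x y \right)} - 2 B y \cos{\left(x y \right)}
  u_y = 2 A y - B x \sin{\left(x y \right)}
Term by term:
  sin(y)·u_xxy = B x y^{2} \sin{\left(y \right)} \sin{\left(x y \right)} - 2 B y \sin{\left(y \right)} \cos{\left(x y \right)}
  sqrt(y**2 + 1)·u_y = 2 A y \sqrt{y^{2} + 1} - B x \sqrt{y^{2} + 1} \sin{\left(x y \right)}
So the left-hand side equals
  2 A y \sqrt{y^{2} + 1} + B x y^{2} \sin{\left(y \right)} \sin{\left(x y \right)} - B x \sqrt{y^{2} + 1} \sin{\left(x y \right)} - 2 B y \sin{\left(y \right)} \cos{\left(x y \right)}
This must equal f(x, y) identically; expanded, f = - 4 x y^{2} \sin{\left(y \right)} \sin{\left(x y \right)} + 4 x \sqrt{y^{2} + 1} \sin{\left(x y \right)} + 6 y \sqrt{y^{2} + 1} + 8 y \sin{\left(y \right)} \cos{\left(x y \right)}.
Matching coefficients of the independent functions:
  [y \sqrt{y^{2} + 1}]:  2 A = 6
  [x \sqrt{y^{2} + 1} \sin{\left(x y \right)}]:  - B = 4
  [y \sin{\left(y \right)} \cos{\left(x y \right)}]:  - 2 B = 8
  [x y^{2} \sin{\left(y \right)} \sin{\left(x y \right)}]:  B = -4
Solving: A = 3, B = -4.
Check against the point condition:
  u(0, 0) = -4  ⟹  B = -4  ✓
Hence u(x, y) = 3 y^{2} - 4 \cos{\left(x y \right)}.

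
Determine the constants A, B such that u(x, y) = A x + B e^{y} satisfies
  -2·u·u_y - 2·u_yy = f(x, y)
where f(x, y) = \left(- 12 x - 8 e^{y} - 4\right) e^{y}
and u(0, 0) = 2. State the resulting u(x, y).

Substitute the ansatz u = A x + B e^{y} into the left-hand side.
Derivatives of the ansatz:
  u_y = B e^{y}
  u_yy = B e^{y}
Term by term:
  -2·u·u_y = - 2 A B x e^{y} - 2 B^{2} e^{2 y}
  -2·u_yy = - 2 B e^{y}
So the left-hand side equals
  - 2 A B x e^{y} - 2 B^{2} e^{2 y} - 2 B e^{y}
This must equal f(x, y) identically; expanded, f = - 12 x e^{y} - 8 e^{2 y} - 4 e^{y}.
Matching coefficients of the independent functions:
  [x e^{y}]:  - 2 A B = -12
  [e^{y}]:  - 2 B = -4
  [e^{2 y}]:  - 2 B^{2} = -8
Solving: A = 3, B = 2.
Check against the point condition:
  u(0, 0) = 2  ⟹  B = 2  ✓
Hence u(x, y) = 3 x + 2 e^{y}.

Answer: u(x, y) = 3 x + 2 e^{y}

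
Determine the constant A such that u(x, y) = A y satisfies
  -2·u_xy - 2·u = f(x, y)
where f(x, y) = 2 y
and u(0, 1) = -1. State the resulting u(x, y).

Answer: u(x, y) = - y

Derivation:
Substitute the ansatz u = A y into the left-hand side.
Derivatives of the ansatz:
  u_xy = 0
Term by term:
  -2·u_xy = 0
  -2·u = - 2 A y
So the left-hand side equals
  - 2 A y
This must equal f(x, y) = 2 y identically.
Matching coefficients of the independent functions:
  [y]:  - 2 A = 2
Solving: A = -1.
Check against the point condition:
  u(0, 1) = -1  ⟹  A = -1  ✓
Hence u(x, y) = - y.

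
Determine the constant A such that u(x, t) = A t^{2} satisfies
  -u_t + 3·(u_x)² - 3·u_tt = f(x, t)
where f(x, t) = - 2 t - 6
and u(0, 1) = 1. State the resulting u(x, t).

Answer: u(x, t) = t^{2}

Derivation:
Substitute the ansatz u = A t^{2} into the left-hand side.
Derivatives of the ansatz:
  u_t = 2 A t
  u_x = 0
  u_tt = 2 A
Term by term:
  -u_t = - 2 A t
  3·(u_x)² = 0
  -3·u_tt = - 6 A
So the left-hand side equals
  - 2 A t - 6 A
This must equal f(x, t) = - 2 t - 6 identically.
Matching coefficients of the independent functions:
  [constant term]:  - 6 A = -6
  [t]:  - 2 A = -2
Solving: A = 1.
Check against the point condition:
  u(0, 1) = 1  ⟹  A = 1  ✓
Hence u(x, t) = t^{2}.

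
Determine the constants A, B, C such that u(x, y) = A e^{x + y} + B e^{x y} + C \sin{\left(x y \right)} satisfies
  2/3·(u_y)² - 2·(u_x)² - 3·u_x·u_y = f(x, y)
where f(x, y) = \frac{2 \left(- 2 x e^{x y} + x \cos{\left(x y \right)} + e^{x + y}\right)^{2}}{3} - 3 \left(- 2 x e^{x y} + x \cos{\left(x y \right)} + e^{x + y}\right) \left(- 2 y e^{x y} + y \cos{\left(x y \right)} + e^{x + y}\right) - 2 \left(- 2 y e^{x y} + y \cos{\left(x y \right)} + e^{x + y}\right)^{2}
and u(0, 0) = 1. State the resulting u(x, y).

Substitute the ansatz u = A e^{x + y} + B e^{x y} + C \sin{\left(x y \right)} into the left-hand side.
Derivatives of the ansatz:
  u_y = A e^{x} e^{y} + B x e^{x y} + C x \cos{\left(x y \right)}
  u_x = A e^{x} e^{y} + B y e^{x y} + C y \cos{\left(x y \right)}
Term by term:
  2/3·(u_y)² = \frac{2 A^{2} e^{2 x} e^{2 y}}{3} + \frac{4 A B x e^{x} e^{y} e^{x y}}{3} + \frac{4 A C x e^{x} e^{y} \cos{\left(x y \right)}}{3} + \frac{2 B^{2} x^{2} e^{2 x y}}{3} + \frac{4 B C x^{2} e^{x y} \cos{\left(x y \right)}}{3} + \frac{2 C^{2} x^{2} \cos^{2}{\left(x y \right)}}{3}
  -2·(u_x)² = - 2 A^{2} e^{2 x} e^{2 y} - 4 A B y e^{x} e^{y} e^{x y} - 4 A C y e^{x} e^{y} \cos{\left(x y \right)} - 2 B^{2} y^{2} e^{2 x y} - 4 B C y^{2} e^{x y} \cos{\left(x y \right)} - 2 C^{2} y^{2} \cos^{2}{\left(x y \right)}
  -3·u_x·u_y = - 3 A^{2} e^{2 x} e^{2 y} - 3 A B x e^{x} e^{y} e^{x y} - 3 A B y e^{x} e^{y} e^{x y} - 3 A C x e^{x} e^{y} \cos{\left(x y \right)} - 3 A C y e^{x} e^{y} \cos{\left(x y \right)} - 3 B^{2} x y e^{2 x y} - 6 B C x y e^{x y} \cos{\left(x y \right)} - 3 C^{2} x y \cos^{2}{\left(x y \right)}
So the left-hand side equals
  - \frac{13 A^{2} e^{2 x} e^{2 y}}{3} - \frac{5 A B x e^{x} e^{y} e^{x y}}{3} - 7 A B y e^{x} e^{y} e^{x y} - \frac{5 A C x e^{x} e^{y} \cos{\left(x y \right)}}{3} - 7 A C y e^{x} e^{y} \cos{\left(x y \right)} + \frac{2 B^{2} x^{2} e^{2 x y}}{3} - 3 B^{2} x y e^{2 x y} - 2 B^{2} y^{2} e^{2 x y} + \frac{4 B C x^{2} e^{x y} \cos{\left(x y \right)}}{3} - 6 B C x y e^{x y} \cos{\left(x y \right)} - 4 B C y^{2} e^{x y} \cos{\left(x y \right)} + \frac{2 C^{2} x^{2} \cos^{2}{\left(x y \right)}}{3} - 3 C^{2} x y \cos^{2}{\left(x y \right)} - 2 C^{2} y^{2} \cos^{2}{\left(x y \right)}
This must equal f(x, y) identically; expanded, f = \frac{8 x^{2} e^{2 x y}}{3} - \frac{8 x^{2} e^{x y} \cos{\left(x y \right)}}{3} + \frac{2 x^{2} \cos^{2}{\left(x y \right)}}{3} - 12 x y e^{2 x y} + 12 x y e^{x y} \cos{\left(x y \right)} - 3 x y \cos^{2}{\left(x y \right)} + \frac{10 x e^{x} e^{y} e^{x y}}{3} - \frac{5 x e^{x} e^{y} \cos{\left(x y \right)}}{3} - 8 y^{2} e^{2 x y} + 8 y^{2} e^{x y} \cos{\left(x y \right)} - 2 y^{2} \cos^{2}{\left(x y \right)} + 14 y e^{x} e^{y} e^{x y} - 7 y e^{x} e^{y} \cos{\left(x y \right)} - \frac{13 e^{2 x} e^{2 y}}{3}.
Matching coefficients of the independent functions:
  [x^{2} e^{2 x y}]:  \frac{2 B^{2}}{3} = \frac{8}{3}
  [x^{2} \cos^{2}{\left(x y \right)}]:  \frac{2 C^{2}}{3} = \frac{2}{3}
  [y^{2} e^{2 x y}]:  - 2 B^{2} = -8
  [y^{2} \cos^{2}{\left(x y \right)}]:  - 2 C^{2} = -2
  [e^{2 x} e^{2 y}]:  - \frac{13 A^{2}}{3} = - \frac{13}{3}
  [x y e^{2 x y}]:  - 3 B^{2} = -12
  [x y \cos^{2}{\left(x y \right)}]:  - 3 C^{2} = -3
  [x^{2} e^{x y} \cos{\left(x y \right)}]:  \frac{4 B C}{3} = - \frac{8}{3}
  [y^{2} e^{x y} \cos{\left(x y \right)}]:  - 4 B C = 8
  [x y e^{x y} \cos{\left(x y \right)}]:  - 6 B C = 12
  [x e^{x} e^{y} e^{x y}]:  - \frac{5 A B}{3} = \frac{10}{3}
  [x e^{x} e^{y} \cos{\left(x y \right)}]:  - \frac{5 A C}{3} = - \frac{5}{3}
  [y e^{x} e^{y} e^{x y}]:  - 7 A B = 14
  [y e^{x} e^{y} \cos{\left(x y \right)}]:  - 7 A C = -7
These equations allow (A, B, C) = (-1, 2, -1) or (1, -2, 1).
Impose the point condition(s):
  u(0, 0) = 1  ⟹  A + B = 1
Only A = -1, B = 2, C = -1 satisfies everything.
Hence u(x, y) = 2 e^{x y} - e^{x + y} - \sin{\left(x y \right)}.

Answer: u(x, y) = 2 e^{x y} - e^{x + y} - \sin{\left(x y \right)}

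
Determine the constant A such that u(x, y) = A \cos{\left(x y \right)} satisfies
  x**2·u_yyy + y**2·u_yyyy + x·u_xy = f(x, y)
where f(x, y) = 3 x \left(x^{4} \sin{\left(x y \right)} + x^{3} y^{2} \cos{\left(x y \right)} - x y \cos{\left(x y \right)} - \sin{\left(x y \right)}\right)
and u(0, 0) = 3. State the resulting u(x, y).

Answer: u(x, y) = 3 \cos{\left(x y \right)}

Derivation:
Substitute the ansatz u = A \cos{\left(x y \right)} into the left-hand side.
Derivatives of the ansatz:
  u_yyy = A x^{3} \sin{\left(x y \right)}
  u_yyyy = A x^{4} \cos{\left(x y \right)}
  u_xy = - A x y \cos{\left(x y \right)} - A \sin{\left(x y \right)}
Term by term:
  x**2·u_yyy = A x^{5} \sin{\left(x y \right)}
  y**2·u_yyyy = A x^{4} y^{2} \cos{\left(x y \right)}
  x·u_xy = - A x^{2} y \cos{\left(x y \right)} - A x \sin{\left(x y \right)}
So the left-hand side equals
  A x^{5} \sin{\left(x y \right)} + A x^{4} y^{2} \cos{\left(x y \right)} - A x^{2} y \cos{\left(x y \right)} - A x \sin{\left(x y \right)}
This must equal f(x, y) identically; expanded, f = 3 x^{5} \sin{\left(x y \right)} + 3 x^{4} y^{2} \cos{\left(x y \right)} - 3 x^{2} y \cos{\left(x y \right)} - 3 x \sin{\left(x y \right)}.
Matching coefficients of the independent functions:
  [x \sin{\left(x y \right)}, x^{2} y \cos{\left(x y \right)}]:  - A = -3
  [x^{5} \sin{\left(x y \right)}, x^{4} y^{2} \cos{\left(x y \right)}]:  A = 3
Solving: A = 3.
Check against the point condition:
  u(0, 0) = 3  ⟹  A = 3  ✓
Hence u(x, y) = 3 \cos{\left(x y \right)}.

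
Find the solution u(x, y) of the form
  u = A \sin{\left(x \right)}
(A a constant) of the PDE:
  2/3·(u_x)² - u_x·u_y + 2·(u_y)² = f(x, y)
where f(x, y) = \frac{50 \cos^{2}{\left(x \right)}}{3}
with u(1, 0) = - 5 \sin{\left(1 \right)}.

Answer: u(x, y) = - 5 \sin{\left(x \right)}

Derivation:
Substitute the ansatz u = A \sin{\left(x \right)} into the left-hand side.
Derivatives of the ansatz:
  u_x = A \cos{\left(x \right)}
  u_y = 0
Term by term:
  2/3·(u_x)² = \frac{2 A^{2} \cos^{2}{\left(x \right)}}{3}
  -u_x·u_y = 0
  2·(u_y)² = 0
So the left-hand side equals
  \frac{2 A^{2} \cos^{2}{\left(x \right)}}{3}
This must equal f(x, y) = \frac{50 \cos^{2}{\left(x \right)}}{3} identically.
Matching coefficients of the independent functions:
  [\cos^{2}{\left(x \right)}]:  \frac{2 A^{2}}{3} = \frac{50}{3}
These equations allow (A) = (-5) or (5).
Impose the point condition(s):
  u(1, 0) = - 5 \sin{\left(1 \right)}  ⟹  A \sin{\left(1 \right)} = - 5 \sin{\left(1 \right)}
Only A = -5 satisfies everything.
Hence u(x, y) = - 5 \sin{\left(x \right)}.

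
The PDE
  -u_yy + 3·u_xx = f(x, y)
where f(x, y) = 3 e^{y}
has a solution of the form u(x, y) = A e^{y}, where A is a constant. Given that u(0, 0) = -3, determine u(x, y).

Answer: u(x, y) = - 3 e^{y}

Derivation:
Substitute the ansatz u = A e^{y} into the left-hand side.
Derivatives of the ansatz:
  u_yy = A e^{y}
  u_xx = 0
Term by term:
  -u_yy = - A e^{y}
  3·u_xx = 0
So the left-hand side equals
  - A e^{y}
This must equal f(x, y) = 3 e^{y} identically.
Matching coefficients of the independent functions:
  [e^{y}]:  - A = 3
Solving: A = -3.
Check against the point condition:
  u(0, 0) = -3  ⟹  A = -3  ✓
Hence u(x, y) = - 3 e^{y}.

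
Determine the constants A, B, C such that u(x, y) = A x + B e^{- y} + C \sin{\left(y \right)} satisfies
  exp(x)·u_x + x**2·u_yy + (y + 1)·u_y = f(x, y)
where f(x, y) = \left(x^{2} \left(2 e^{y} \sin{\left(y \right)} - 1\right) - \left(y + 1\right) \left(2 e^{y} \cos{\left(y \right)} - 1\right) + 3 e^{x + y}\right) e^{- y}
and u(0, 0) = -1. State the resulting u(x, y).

Substitute the ansatz u = A x + B e^{- y} + C \sin{\left(y \right)} into the left-hand side.
Derivatives of the ansatz:
  u_x = A
  u_yy = B e^{- y} - C \sin{\left(y \right)}
  u_y = - B e^{- y} + C \cos{\left(y \right)}
Term by term:
  exp(x)·u_x = A e^{x}
  x**2·u_yy = B x^{2} e^{- y} - C x^{2} \sin{\left(y \right)}
  (y + 1)·u_y = - B y e^{- y} - B e^{- y} + C y \cos{\left(y \right)} + C \cos{\left(y \right)}
So the left-hand side equals
  A e^{x} + B x^{2} e^{- y} - B y e^{- y} - B e^{- y} - C x^{2} \sin{\left(y \right)} + C y \cos{\left(y \right)} + C \cos{\left(y \right)}
This must equal f(x, y) identically; expanded, f = 2 x^{2} \sin{\left(y \right)} - x^{2} e^{- y} - 2 y \cos{\left(y \right)} + y e^{- y} + 3 e^{x} - 2 \cos{\left(y \right)} + e^{- y}.
Matching coefficients of the independent functions:
  [x^{2} e^{- y}]:  B = -1
  [x^{2} \sin{\left(y \right)}]:  - C = 2
  [y e^{- y}, e^{- y}]:  - B = 1
  [y \cos{\left(y \right)}, \cos{\left(y \right)}]:  C = -2
  [e^{x}]:  A = 3
Solving: A = 3, B = -1, C = -2.
Check against the point condition:
  u(0, 0) = -1  ⟹  B = -1  ✓
Hence u(x, y) = 3 x - 2 \sin{\left(y \right)} - e^{- y}.

Answer: u(x, y) = 3 x - 2 \sin{\left(y \right)} - e^{- y}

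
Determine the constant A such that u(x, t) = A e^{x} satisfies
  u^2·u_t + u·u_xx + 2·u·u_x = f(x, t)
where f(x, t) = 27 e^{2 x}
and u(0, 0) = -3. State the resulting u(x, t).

Answer: u(x, t) = - 3 e^{x}

Derivation:
Substitute the ansatz u = A e^{x} into the left-hand side.
Derivatives of the ansatz:
  u_t = 0
  u_xx = A e^{x}
  u_x = A e^{x}
Term by term:
  u^2·u_t = 0
  u·u_xx = A^{2} e^{2 x}
  2·u·u_x = 2 A^{2} e^{2 x}
So the left-hand side equals
  3 A^{2} e^{2 x}
This must equal f(x, t) = 27 e^{2 x} identically.
Matching coefficients of the independent functions:
  [e^{2 x}]:  3 A^{2} = 27
These equations allow (A) = (-3) or (3).
Impose the point condition(s):
  u(0, 0) = -3  ⟹  A = -3
Only A = -3 satisfies everything.
Hence u(x, t) = - 3 e^{x}.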